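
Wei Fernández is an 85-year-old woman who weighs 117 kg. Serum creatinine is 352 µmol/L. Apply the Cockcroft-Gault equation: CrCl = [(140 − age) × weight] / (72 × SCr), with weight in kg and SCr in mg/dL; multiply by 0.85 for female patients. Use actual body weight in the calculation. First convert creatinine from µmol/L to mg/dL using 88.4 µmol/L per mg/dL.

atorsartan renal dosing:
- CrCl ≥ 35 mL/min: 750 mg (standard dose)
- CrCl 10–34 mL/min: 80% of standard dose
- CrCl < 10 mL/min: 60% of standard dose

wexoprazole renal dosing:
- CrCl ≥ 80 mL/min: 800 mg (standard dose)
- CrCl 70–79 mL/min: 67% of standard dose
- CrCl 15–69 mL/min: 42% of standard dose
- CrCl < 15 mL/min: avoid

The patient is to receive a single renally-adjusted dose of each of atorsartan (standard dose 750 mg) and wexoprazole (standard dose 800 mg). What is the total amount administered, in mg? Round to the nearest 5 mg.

SCr = 352 / 88.4 = 3.982 mg/dL
CrCl = (140 − 85) × 117 / (72 × 3.982) × 0.85 = 6435.0 / 286.70 × 0.85 ≈ 19.1 mL/min
CrCl ≈ 19 mL/min.
atorsartan: 10–34 mL/min → 80% of 750 mg = 600 mg.
wexoprazole: 15–69 mL/min → 42% of 800 mg = 336 mg.
Total = 600 + 336 = 936 mg.

935 mg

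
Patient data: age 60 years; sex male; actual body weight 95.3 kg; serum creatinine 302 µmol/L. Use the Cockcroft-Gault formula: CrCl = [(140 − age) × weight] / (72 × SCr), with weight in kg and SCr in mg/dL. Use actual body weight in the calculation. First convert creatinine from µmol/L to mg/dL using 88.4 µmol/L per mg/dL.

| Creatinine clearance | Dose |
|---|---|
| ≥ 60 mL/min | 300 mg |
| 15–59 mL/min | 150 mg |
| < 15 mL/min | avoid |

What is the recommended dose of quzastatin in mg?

150 mg

SCr = 302 / 88.4 = 3.416 mg/dL
CrCl = (140 − 60) × 95.3 / (72 × 3.416) = 7624.0 / 245.95 ≈ 31.0 mL/min
CrCl ≈ 31 mL/min → bracket 15–59 mL/min.
Dose for this bracket: 150 mg.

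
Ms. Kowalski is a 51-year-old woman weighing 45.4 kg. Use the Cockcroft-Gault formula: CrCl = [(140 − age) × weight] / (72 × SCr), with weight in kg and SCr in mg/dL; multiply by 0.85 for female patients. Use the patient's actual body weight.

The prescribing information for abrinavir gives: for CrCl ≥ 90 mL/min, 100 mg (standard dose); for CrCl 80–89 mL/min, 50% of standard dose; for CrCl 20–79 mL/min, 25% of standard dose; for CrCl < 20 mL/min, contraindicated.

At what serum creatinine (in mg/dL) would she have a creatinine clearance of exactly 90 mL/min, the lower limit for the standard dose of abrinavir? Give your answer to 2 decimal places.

0.53 mg/dL

Standard dose requires CrCl ≥ 90 mL/min.
Set (140 − 51) × 45.4 × 0.85 / (72 × SCr) = 90
SCr = (140 − 51) × 45.4 × 0.85 / (72 × 90) = 0.530 mg/dL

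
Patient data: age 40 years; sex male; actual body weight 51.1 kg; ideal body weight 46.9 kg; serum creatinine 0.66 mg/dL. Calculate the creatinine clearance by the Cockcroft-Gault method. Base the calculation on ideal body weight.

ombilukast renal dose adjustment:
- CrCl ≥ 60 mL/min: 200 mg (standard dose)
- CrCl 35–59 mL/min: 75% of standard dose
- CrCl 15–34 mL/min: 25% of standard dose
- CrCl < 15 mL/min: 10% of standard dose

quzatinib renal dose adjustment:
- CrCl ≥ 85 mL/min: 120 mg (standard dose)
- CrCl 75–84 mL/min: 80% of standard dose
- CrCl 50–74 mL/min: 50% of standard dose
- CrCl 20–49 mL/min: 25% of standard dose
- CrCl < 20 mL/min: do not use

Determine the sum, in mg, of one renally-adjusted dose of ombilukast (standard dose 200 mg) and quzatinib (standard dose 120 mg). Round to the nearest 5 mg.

320 mg

CrCl = (140 − 40) × 46.9 / (72 × 0.66) = 4690.0 / 47.52 ≈ 98.7 mL/min
CrCl ≈ 99 mL/min.
ombilukast: ≥ 60 mL/min → 100% of 200 mg = 200 mg.
quzatinib: ≥ 85 mL/min → 100% of 120 mg = 120 mg.
Total = 200 + 120 = 320 mg.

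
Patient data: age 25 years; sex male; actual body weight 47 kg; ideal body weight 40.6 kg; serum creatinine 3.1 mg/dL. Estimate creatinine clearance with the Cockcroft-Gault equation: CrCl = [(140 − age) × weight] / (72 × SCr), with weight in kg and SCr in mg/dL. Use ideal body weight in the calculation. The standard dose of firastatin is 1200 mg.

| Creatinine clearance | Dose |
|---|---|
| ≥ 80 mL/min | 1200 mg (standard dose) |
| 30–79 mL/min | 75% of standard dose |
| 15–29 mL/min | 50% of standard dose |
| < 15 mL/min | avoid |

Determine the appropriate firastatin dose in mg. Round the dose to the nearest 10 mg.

600 mg

CrCl = (140 − 25) × 40.6 / (72 × 3.1) = 4669.0 / 223.20 ≈ 20.9 mL/min
CrCl ≈ 21 mL/min → bracket 15–29 mL/min.
50% of 1200 mg = 600 mg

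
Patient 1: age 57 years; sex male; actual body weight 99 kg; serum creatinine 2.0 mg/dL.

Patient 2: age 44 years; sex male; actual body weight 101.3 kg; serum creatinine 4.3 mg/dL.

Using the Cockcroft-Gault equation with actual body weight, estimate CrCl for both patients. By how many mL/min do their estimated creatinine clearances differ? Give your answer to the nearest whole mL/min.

Patient 1: CrCl = (140 − 57) × 99 / (72 × 2) = 8217.0 / 144.00 ≈ 57.1 mL/min
Patient 2: CrCl = (140 − 44) × 101.3 / (72 × 4.3) = 9724.8 / 309.60 ≈ 31.4 mL/min
|57.1 − 31.4| = 25.7 mL/min

26 mL/min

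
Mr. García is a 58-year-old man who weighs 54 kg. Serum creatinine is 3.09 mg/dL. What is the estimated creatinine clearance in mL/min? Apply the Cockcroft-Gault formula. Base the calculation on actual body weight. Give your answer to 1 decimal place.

CrCl = (140 − 58) × 54 / (72 × 3.09) = 4428.0 / 222.48 ≈ 19.9 mL/min

19.9 mL/min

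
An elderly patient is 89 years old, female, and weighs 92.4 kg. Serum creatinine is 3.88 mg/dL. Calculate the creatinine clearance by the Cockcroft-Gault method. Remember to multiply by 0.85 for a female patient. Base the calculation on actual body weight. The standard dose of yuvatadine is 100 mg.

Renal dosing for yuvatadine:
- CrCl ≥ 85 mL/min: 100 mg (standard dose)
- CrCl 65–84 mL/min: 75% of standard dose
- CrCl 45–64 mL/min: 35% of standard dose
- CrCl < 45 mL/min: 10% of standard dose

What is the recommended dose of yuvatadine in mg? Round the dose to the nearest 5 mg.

CrCl = (140 − 89) × 92.4 / (72 × 3.88) × 0.85 = 4712.4 / 279.36 × 0.85 ≈ 14.3 mL/min
CrCl ≈ 14 mL/min → bracket < 45 mL/min.
10% of 100 mg = 10 mg

10 mg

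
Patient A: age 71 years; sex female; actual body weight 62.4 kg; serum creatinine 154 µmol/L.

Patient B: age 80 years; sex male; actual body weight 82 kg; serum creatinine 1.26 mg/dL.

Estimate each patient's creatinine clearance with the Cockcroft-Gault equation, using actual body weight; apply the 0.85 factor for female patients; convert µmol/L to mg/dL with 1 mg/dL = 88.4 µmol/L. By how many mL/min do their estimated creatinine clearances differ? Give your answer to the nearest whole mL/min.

25 mL/min

Patient A: SCr = 154 / 88.4 = 1.742 mg/dL
Patient A: CrCl = (140 − 71) × 62.4 / (72 × 1.742) × 0.85 = 4305.6 / 125.42 × 0.85 ≈ 29.2 mL/min
Patient B: CrCl = (140 − 80) × 82 / (72 × 1.26) = 4920.0 / 90.72 ≈ 54.2 mL/min
|29.2 − 54.2| = 25.0 mL/min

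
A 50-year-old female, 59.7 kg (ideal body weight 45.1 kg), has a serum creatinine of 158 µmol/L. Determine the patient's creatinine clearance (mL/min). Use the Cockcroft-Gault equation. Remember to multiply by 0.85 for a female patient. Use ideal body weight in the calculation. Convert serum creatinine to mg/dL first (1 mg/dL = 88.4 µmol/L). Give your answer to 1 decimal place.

26.8 mL/min

SCr = 158 / 88.4 = 1.787 mg/dL
CrCl = (140 − 50) × 45.1 / (72 × 1.787) × 0.85 = 4059.0 / 128.66 × 0.85 ≈ 26.8 mL/min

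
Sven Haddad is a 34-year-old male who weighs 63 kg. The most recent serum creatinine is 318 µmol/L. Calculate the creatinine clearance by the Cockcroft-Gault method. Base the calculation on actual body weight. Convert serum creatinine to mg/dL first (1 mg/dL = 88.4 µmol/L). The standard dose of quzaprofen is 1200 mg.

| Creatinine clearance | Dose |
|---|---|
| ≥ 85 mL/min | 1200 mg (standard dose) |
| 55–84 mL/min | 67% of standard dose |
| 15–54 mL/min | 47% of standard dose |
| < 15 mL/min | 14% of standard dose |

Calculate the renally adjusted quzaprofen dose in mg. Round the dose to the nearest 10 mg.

SCr = 318 / 88.4 = 3.597 mg/dL
CrCl = (140 − 34) × 63 / (72 × 3.597) = 6678.0 / 258.98 ≈ 25.8 mL/min
CrCl ≈ 26 mL/min → bracket 15–54 mL/min.
47% of 1200 mg = 564 mg → 560 mg

560 mg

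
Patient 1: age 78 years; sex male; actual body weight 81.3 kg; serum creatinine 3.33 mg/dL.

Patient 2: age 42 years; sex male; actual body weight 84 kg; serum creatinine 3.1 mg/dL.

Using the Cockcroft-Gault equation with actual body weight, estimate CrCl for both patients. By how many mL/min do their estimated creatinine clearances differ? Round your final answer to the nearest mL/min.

Patient 1: CrCl = (140 − 78) × 81.3 / (72 × 3.33) = 5040.6 / 239.76 ≈ 21.0 mL/min
Patient 2: CrCl = (140 − 42) × 84 / (72 × 3.1) = 8232.0 / 223.20 ≈ 36.9 mL/min
|21.0 − 36.9| = 15.9 mL/min

16 mL/min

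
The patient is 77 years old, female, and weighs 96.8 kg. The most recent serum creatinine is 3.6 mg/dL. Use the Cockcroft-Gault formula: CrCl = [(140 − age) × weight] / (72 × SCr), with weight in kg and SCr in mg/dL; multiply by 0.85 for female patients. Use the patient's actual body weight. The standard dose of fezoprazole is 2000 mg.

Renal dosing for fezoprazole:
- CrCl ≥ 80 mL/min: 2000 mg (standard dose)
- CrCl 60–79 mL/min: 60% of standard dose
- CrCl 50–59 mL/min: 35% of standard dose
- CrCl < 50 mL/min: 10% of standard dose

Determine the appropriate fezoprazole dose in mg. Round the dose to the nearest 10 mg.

CrCl = (140 − 77) × 96.8 / (72 × 3.6) × 0.85 = 6098.4 / 259.20 × 0.85 ≈ 20.0 mL/min
CrCl ≈ 20 mL/min → bracket < 50 mL/min.
10% of 2000 mg = 200 mg

200 mg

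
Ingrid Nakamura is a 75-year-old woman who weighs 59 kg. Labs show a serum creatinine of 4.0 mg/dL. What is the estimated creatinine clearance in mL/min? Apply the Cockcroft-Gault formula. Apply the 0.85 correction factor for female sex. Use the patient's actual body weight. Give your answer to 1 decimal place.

11.3 mL/min

CrCl = (140 − 75) × 59 / (72 × 4) × 0.85 = 3835.0 / 288.00 × 0.85 ≈ 11.3 mL/min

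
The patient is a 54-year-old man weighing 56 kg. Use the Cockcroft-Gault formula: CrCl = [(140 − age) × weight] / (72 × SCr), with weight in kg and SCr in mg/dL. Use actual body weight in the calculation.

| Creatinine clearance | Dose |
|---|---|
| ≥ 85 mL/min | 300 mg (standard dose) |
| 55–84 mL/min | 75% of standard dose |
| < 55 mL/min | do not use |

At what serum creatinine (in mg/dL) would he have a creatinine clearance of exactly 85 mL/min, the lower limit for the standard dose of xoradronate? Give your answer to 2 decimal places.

Standard dose requires CrCl ≥ 85 mL/min.
Set (140 − 54) × 56 / (72 × SCr) = 85
SCr = (140 − 54) × 56 / (72 × 85) = 0.787 mg/dL

0.79 mg/dL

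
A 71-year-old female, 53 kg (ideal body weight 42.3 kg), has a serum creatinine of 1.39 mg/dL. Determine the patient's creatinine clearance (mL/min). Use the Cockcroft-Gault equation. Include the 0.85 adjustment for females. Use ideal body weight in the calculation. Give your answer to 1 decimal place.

CrCl = (140 − 71) × 42.3 / (72 × 1.39) × 0.85 = 2918.7 / 100.08 × 0.85 ≈ 24.8 mL/min

24.8 mL/min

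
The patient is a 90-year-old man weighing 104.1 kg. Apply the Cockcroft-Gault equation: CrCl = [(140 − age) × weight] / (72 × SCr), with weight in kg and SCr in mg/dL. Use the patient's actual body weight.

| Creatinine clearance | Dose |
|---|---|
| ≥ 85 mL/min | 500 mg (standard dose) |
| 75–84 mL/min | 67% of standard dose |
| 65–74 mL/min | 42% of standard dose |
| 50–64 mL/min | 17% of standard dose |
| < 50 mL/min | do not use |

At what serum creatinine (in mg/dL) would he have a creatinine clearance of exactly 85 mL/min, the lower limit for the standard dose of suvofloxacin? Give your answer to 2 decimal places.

0.85 mg/dL

Standard dose requires CrCl ≥ 85 mL/min.
Set (140 − 90) × 104.1 / (72 × SCr) = 85
SCr = (140 − 90) × 104.1 / (72 × 85) = 0.850 mg/dL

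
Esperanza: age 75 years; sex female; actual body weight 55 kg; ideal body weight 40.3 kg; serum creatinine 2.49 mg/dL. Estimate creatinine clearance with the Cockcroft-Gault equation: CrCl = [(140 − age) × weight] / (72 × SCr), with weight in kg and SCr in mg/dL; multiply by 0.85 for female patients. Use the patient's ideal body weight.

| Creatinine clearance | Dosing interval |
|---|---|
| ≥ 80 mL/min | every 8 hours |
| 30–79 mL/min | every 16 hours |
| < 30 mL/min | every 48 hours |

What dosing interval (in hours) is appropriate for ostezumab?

every 48 hours

CrCl = (140 − 75) × 40.3 / (72 × 2.49) × 0.85 = 2619.5 / 179.28 × 0.85 ≈ 12.4 mL/min
CrCl ≈ 12 mL/min → bracket < 30 mL/min → every 48 hours.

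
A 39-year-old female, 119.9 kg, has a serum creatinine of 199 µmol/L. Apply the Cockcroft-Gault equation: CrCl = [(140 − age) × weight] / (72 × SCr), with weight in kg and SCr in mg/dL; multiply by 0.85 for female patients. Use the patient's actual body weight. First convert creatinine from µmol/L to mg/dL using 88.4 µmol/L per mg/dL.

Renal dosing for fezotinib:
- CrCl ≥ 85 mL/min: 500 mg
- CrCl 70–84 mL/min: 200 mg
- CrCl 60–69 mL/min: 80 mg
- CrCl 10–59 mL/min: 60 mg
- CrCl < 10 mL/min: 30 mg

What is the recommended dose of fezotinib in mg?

SCr = 199 / 88.4 = 2.251 mg/dL
CrCl = (140 − 39) × 119.9 / (72 × 2.251) × 0.85 = 12109.9 / 162.07 × 0.85 ≈ 63.5 mL/min
CrCl ≈ 64 mL/min → bracket 60–69 mL/min.
Dose for this bracket: 80 mg.

80 mg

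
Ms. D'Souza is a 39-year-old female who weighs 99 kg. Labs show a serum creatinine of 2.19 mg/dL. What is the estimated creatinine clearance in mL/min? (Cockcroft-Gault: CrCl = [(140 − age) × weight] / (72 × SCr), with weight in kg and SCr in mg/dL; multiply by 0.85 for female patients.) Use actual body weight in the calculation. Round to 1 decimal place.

53.9 mL/min

CrCl = (140 − 39) × 99 / (72 × 2.19) × 0.85 = 9999.0 / 157.68 × 0.85 ≈ 53.9 mL/min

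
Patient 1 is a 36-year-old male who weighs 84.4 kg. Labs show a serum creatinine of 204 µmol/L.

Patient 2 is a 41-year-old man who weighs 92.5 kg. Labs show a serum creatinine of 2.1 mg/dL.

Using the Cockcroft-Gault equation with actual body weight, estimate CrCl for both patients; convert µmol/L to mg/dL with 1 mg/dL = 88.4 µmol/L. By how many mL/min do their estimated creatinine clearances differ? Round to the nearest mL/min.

Patient 1: SCr = 204 / 88.4 = 2.308 mg/dL
Patient 1: CrCl = (140 − 36) × 84.4 / (72 × 2.308) = 8777.6 / 166.18 ≈ 52.8 mL/min
Patient 2: CrCl = (140 − 41) × 92.5 / (72 × 2.1) = 9157.5 / 151.20 ≈ 60.6 mL/min
|52.8 − 60.6| = 7.8 mL/min

8 mL/min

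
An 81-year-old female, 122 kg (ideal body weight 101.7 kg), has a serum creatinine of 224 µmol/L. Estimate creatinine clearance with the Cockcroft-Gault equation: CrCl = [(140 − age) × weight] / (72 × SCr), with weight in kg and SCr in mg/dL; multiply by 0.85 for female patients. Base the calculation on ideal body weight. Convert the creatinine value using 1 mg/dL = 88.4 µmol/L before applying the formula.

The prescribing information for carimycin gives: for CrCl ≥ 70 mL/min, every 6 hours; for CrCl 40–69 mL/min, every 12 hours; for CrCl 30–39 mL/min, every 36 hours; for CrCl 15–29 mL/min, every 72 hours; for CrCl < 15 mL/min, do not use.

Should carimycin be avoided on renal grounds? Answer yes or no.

SCr = 224 / 88.4 = 2.534 mg/dL
CrCl = (140 − 81) × 101.7 / (72 × 2.534) × 0.85 = 6000.3 / 182.45 × 0.85 ≈ 28.0 mL/min
CrCl ≈ 28 mL/min, which is ≥ 15 mL/min.

no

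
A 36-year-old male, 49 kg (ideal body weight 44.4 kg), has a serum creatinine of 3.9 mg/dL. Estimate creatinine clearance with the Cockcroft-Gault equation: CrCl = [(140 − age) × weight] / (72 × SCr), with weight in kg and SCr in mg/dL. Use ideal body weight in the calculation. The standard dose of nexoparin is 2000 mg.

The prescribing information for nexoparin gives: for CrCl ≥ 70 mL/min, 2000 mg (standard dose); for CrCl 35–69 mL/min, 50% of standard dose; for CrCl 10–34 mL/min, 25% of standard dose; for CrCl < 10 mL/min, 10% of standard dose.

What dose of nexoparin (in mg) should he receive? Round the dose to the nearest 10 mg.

500 mg

CrCl = (140 − 36) × 44.4 / (72 × 3.9) = 4617.6 / 280.80 ≈ 16.4 mL/min
CrCl ≈ 16 mL/min → bracket 10–34 mL/min.
25% of 2000 mg = 500 mg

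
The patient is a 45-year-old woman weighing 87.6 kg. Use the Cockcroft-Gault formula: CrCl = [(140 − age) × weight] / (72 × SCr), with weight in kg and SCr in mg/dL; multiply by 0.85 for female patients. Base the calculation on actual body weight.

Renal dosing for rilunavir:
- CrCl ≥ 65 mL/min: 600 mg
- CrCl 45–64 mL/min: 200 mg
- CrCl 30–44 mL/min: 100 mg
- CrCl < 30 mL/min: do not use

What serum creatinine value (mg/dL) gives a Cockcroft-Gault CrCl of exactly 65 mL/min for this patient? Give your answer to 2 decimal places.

Standard dose requires CrCl ≥ 65 mL/min.
Set (140 − 45) × 87.6 × 0.85 / (72 × SCr) = 65
SCr = (140 − 45) × 87.6 × 0.85 / (72 × 65) = 1.511 mg/dL

1.51 mg/dL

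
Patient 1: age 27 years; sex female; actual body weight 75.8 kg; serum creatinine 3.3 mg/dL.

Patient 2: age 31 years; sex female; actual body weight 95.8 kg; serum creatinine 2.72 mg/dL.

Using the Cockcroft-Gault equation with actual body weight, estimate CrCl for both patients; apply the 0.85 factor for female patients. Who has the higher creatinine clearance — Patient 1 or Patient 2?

Patient 1: CrCl = (140 − 27) × 75.8 / (72 × 3.3) × 0.85 = 8565.4 / 237.60 × 0.85 ≈ 30.6 mL/min
Patient 2: CrCl = (140 − 31) × 95.8 / (72 × 2.72) × 0.85 = 10442.2 / 195.84 × 0.85 ≈ 45.3 mL/min
30.6 vs 45.3 mL/min → Patient 2 is higher.

Patient 2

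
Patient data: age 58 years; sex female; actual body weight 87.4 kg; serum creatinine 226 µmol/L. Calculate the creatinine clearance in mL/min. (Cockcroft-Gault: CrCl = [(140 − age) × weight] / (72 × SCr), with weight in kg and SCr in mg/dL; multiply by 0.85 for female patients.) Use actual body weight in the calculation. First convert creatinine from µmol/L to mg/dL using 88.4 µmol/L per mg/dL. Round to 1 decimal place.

33.1 mL/min

SCr = 226 / 88.4 = 2.557 mg/dL
CrCl = (140 − 58) × 87.4 / (72 × 2.557) × 0.85 = 7166.8 / 184.10 × 0.85 ≈ 33.1 mL/min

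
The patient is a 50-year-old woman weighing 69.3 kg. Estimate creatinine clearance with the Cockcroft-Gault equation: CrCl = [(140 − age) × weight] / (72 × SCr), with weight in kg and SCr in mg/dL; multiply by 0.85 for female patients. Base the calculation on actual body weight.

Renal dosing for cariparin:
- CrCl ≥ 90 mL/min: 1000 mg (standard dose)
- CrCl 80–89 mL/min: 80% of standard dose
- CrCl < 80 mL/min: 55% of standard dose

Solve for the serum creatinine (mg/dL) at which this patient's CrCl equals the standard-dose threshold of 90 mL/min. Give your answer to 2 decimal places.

Standard dose requires CrCl ≥ 90 mL/min.
Set (140 − 50) × 69.3 × 0.85 / (72 × SCr) = 90
SCr = (140 − 50) × 69.3 × 0.85 / (72 × 90) = 0.818 mg/dL

0.82 mg/dL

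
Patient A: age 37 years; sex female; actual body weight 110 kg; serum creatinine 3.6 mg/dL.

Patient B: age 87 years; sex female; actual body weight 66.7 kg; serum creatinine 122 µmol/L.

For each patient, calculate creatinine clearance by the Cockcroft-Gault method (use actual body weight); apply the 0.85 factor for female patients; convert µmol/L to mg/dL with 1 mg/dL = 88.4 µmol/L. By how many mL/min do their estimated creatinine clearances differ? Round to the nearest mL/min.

Patient A: CrCl = (140 − 37) × 110 / (72 × 3.6) × 0.85 = 11330.0 / 259.20 × 0.85 ≈ 37.2 mL/min
Patient B: SCr = 122 / 88.4 = 1.38 mg/dL
Patient B: CrCl = (140 − 87) × 66.7 / (72 × 1.38) × 0.85 = 3535.1 / 99.36 × 0.85 ≈ 30.2 mL/min
|37.2 − 30.2| = 7.0 mL/min

7 mL/min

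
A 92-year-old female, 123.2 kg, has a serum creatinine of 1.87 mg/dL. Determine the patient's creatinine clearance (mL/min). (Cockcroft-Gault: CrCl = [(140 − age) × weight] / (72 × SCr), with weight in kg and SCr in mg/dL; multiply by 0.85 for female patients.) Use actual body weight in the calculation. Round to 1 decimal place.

CrCl = (140 − 92) × 123.2 / (72 × 1.87) × 0.85 = 5913.6 / 134.64 × 0.85 ≈ 37.3 mL/min

37.3 mL/min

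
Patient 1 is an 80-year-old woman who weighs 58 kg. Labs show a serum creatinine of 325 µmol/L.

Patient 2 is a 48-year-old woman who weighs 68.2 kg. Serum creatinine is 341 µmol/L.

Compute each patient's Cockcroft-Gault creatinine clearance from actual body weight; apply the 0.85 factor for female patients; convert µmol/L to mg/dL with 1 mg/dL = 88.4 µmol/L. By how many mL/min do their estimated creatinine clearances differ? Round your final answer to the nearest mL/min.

Patient 1: SCr = 325 / 88.4 = 3.676 mg/dL
Patient 1: CrCl = (140 − 80) × 58 / (72 × 3.676) × 0.85 = 3480.0 / 264.67 × 0.85 ≈ 11.2 mL/min
Patient 2: SCr = 341 / 88.4 = 3.857 mg/dL
Patient 2: CrCl = (140 − 48) × 68.2 / (72 × 3.857) × 0.85 = 6274.4 / 277.70 × 0.85 ≈ 19.2 mL/min
|11.2 − 19.2| = 8.0 mL/min

8 mL/min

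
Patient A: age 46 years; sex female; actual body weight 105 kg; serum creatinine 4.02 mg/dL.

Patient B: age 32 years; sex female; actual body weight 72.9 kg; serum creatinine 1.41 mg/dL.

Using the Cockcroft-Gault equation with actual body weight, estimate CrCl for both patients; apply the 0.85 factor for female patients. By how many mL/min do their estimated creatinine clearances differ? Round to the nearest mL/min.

37 mL/min

Patient A: CrCl = (140 − 46) × 105 / (72 × 4.02) × 0.85 = 9870.0 / 289.44 × 0.85 ≈ 29.0 mL/min
Patient B: CrCl = (140 − 32) × 72.9 / (72 × 1.41) × 0.85 = 7873.2 / 101.52 × 0.85 ≈ 65.9 mL/min
|29.0 − 65.9| = 36.9 mL/min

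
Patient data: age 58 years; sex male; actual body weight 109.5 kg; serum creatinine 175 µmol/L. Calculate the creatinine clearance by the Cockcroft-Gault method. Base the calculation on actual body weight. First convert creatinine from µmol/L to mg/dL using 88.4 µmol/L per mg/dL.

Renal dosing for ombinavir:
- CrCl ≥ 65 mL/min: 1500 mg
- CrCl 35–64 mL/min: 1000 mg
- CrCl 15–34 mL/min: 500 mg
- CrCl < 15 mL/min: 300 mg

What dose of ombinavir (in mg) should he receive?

1000 mg

SCr = 175 / 88.4 = 1.98 mg/dL
CrCl = (140 − 58) × 109.5 / (72 × 1.98) = 8979.0 / 142.56 ≈ 63.0 mL/min
CrCl ≈ 63 mL/min → bracket 35–64 mL/min.
Dose for this bracket: 1000 mg.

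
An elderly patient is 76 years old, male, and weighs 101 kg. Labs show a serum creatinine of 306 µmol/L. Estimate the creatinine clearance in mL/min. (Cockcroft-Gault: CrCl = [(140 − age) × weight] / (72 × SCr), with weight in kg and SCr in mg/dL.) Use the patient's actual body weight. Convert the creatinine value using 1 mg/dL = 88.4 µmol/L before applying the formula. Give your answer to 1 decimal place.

25.9 mL/min

SCr = 306 / 88.4 = 3.462 mg/dL
CrCl = (140 − 76) × 101 / (72 × 3.462) = 6464.0 / 249.26 ≈ 25.9 mL/min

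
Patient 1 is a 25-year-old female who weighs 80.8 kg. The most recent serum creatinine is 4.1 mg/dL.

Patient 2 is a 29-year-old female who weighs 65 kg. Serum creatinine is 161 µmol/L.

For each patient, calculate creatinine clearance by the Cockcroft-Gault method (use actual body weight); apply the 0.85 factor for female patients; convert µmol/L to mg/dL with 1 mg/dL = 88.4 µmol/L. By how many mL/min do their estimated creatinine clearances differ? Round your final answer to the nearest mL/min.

20 mL/min

Patient 1: CrCl = (140 − 25) × 80.8 / (72 × 4.1) × 0.85 = 9292.0 / 295.20 × 0.85 ≈ 26.8 mL/min
Patient 2: SCr = 161 / 88.4 = 1.821 mg/dL
Patient 2: CrCl = (140 − 29) × 65 / (72 × 1.821) × 0.85 = 7215.0 / 131.11 × 0.85 ≈ 46.8 mL/min
|26.8 − 46.8| = 20.0 mL/min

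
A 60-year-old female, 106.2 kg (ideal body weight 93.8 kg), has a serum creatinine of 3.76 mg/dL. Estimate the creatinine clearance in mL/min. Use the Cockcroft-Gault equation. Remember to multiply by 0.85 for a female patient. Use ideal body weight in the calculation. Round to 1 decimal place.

23.6 mL/min

CrCl = (140 − 60) × 93.8 / (72 × 3.76) × 0.85 = 7504.0 / 270.72 × 0.85 ≈ 23.6 mL/min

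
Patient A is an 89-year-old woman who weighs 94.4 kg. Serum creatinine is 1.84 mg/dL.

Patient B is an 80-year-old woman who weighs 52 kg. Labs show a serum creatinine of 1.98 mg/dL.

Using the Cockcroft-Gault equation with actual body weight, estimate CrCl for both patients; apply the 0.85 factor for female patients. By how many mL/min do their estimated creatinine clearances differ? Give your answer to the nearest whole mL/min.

12 mL/min

Patient A: CrCl = (140 − 89) × 94.4 / (72 × 1.84) × 0.85 = 4814.4 / 132.48 × 0.85 ≈ 30.9 mL/min
Patient B: CrCl = (140 − 80) × 52 / (72 × 1.98) × 0.85 = 3120.0 / 142.56 × 0.85 ≈ 18.6 mL/min
|30.9 − 18.6| = 12.3 mL/min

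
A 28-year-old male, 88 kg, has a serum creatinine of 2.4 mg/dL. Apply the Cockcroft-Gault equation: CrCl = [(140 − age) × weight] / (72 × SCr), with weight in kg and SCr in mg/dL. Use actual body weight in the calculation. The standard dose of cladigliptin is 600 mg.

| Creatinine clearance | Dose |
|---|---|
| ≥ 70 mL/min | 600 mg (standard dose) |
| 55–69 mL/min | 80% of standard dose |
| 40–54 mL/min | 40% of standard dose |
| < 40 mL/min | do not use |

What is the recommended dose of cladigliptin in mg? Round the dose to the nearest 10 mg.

CrCl = (140 − 28) × 88 / (72 × 2.4) = 9856.0 / 172.80 ≈ 57.0 mL/min
CrCl ≈ 57 mL/min → bracket 55–69 mL/min.
80% of 600 mg = 480 mg

480 mg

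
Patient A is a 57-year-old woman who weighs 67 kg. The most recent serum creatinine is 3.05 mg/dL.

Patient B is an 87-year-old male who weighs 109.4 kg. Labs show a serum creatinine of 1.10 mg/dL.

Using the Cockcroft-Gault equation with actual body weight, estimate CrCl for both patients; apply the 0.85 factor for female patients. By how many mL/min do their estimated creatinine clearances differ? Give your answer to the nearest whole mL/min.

52 mL/min

Patient A: CrCl = (140 − 57) × 67 / (72 × 3.05) × 0.85 = 5561.0 / 219.60 × 0.85 ≈ 21.5 mL/min
Patient B: CrCl = (140 − 87) × 109.4 / (72 × 1.1) = 5798.2 / 79.20 ≈ 73.2 mL/min
|21.5 − 73.2| = 51.7 mL/min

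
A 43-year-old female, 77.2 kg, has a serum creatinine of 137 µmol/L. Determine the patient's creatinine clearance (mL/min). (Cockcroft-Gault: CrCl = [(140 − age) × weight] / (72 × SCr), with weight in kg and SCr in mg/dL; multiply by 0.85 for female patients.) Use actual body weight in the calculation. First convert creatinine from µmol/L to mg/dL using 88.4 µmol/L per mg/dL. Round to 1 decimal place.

57.0 mL/min

SCr = 137 / 88.4 = 1.55 mg/dL
CrCl = (140 − 43) × 77.2 / (72 × 1.55) × 0.85 = 7488.4 / 111.60 × 0.85 ≈ 57.0 mL/min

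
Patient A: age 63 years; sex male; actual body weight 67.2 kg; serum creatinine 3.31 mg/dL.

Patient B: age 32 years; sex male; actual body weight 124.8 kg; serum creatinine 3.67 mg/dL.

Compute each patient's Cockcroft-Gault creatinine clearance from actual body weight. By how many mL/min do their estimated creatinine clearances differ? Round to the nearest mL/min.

29 mL/min

Patient A: CrCl = (140 − 63) × 67.2 / (72 × 3.31) = 5174.4 / 238.32 ≈ 21.7 mL/min
Patient B: CrCl = (140 − 32) × 124.8 / (72 × 3.67) = 13478.4 / 264.24 ≈ 51.0 mL/min
|21.7 − 51.0| = 29.3 mL/min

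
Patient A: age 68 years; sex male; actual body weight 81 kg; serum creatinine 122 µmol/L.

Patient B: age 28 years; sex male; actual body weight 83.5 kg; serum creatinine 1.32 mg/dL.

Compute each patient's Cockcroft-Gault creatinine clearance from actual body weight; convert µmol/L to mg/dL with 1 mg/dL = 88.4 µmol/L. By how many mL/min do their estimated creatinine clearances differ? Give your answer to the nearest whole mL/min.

Patient A: SCr = 122 / 88.4 = 1.38 mg/dL
Patient A: CrCl = (140 − 68) × 81 / (72 × 1.38) = 5832.0 / 99.36 ≈ 58.7 mL/min
Patient B: CrCl = (140 − 28) × 83.5 / (72 × 1.32) = 9352.0 / 95.04 ≈ 98.4 mL/min
|58.7 − 98.4| = 39.7 mL/min

40 mL/min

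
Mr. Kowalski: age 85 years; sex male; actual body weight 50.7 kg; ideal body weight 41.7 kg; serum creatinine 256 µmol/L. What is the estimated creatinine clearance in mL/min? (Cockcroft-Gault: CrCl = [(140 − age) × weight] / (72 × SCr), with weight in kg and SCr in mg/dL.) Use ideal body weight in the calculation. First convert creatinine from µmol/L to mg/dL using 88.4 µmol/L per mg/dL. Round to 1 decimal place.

11.0 mL/min

SCr = 256 / 88.4 = 2.896 mg/dL
CrCl = (140 − 85) × 41.7 / (72 × 2.896) = 2293.5 / 208.51 ≈ 11.0 mL/min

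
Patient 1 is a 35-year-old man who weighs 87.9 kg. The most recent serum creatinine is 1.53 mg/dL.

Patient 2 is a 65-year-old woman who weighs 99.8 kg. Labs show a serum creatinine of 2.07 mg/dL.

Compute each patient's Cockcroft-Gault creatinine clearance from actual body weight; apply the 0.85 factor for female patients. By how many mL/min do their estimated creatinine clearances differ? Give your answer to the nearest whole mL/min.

41 mL/min

Patient 1: CrCl = (140 − 35) × 87.9 / (72 × 1.53) = 9229.5 / 110.16 ≈ 83.8 mL/min
Patient 2: CrCl = (140 − 65) × 99.8 / (72 × 2.07) × 0.85 = 7485.0 / 149.04 × 0.85 ≈ 42.7 mL/min
|83.8 − 42.7| = 41.1 mL/min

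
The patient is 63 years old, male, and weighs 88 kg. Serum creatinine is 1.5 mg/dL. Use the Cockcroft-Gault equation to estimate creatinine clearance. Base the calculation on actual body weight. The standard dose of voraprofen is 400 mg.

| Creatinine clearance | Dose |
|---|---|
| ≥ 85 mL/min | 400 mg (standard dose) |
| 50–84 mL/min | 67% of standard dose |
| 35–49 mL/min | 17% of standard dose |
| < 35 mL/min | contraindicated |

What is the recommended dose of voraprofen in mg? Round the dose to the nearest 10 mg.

270 mg

CrCl = (140 − 63) × 88 / (72 × 1.5) = 6776.0 / 108.00 ≈ 62.7 mL/min
CrCl ≈ 63 mL/min → bracket 50–84 mL/min.
67% of 400 mg = 268 mg → 270 mg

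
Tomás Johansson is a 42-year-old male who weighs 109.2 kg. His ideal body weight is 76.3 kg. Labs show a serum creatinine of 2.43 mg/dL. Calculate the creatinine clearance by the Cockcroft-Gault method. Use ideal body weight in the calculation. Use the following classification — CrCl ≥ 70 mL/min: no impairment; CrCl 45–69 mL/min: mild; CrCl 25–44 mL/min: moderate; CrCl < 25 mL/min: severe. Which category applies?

moderate

CrCl = (140 − 42) × 76.3 / (72 × 2.43) = 7477.4 / 174.96 ≈ 42.7 mL/min
43 mL/min falls in the 'moderate' range.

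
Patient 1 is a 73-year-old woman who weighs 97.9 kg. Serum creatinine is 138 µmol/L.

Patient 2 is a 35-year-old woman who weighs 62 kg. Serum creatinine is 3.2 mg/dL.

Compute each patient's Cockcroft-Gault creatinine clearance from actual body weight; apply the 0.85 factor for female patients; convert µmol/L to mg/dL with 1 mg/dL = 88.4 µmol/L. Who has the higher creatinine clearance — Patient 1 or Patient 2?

Patient 1

Patient 1: SCr = 138 / 88.4 = 1.561 mg/dL
Patient 1: CrCl = (140 − 73) × 97.9 / (72 × 1.561) × 0.85 = 6559.3 / 112.39 × 0.85 ≈ 49.6 mL/min
Patient 2: CrCl = (140 − 35) × 62 / (72 × 3.2) × 0.85 = 6510.0 / 230.40 × 0.85 ≈ 24.0 mL/min
49.6 vs 24.0 mL/min → Patient 1 is higher.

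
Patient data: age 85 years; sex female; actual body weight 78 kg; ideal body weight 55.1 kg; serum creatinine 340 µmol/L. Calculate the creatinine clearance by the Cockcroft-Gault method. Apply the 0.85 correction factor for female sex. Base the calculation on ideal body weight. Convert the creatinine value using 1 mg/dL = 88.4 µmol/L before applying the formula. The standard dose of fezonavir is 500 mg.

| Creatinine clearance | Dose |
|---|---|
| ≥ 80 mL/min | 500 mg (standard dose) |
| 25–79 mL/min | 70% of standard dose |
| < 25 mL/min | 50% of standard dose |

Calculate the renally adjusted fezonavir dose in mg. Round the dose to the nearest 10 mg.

SCr = 340 / 88.4 = 3.846 mg/dL
CrCl = (140 − 85) × 55.1 / (72 × 3.846) × 0.85 = 3030.5 / 276.91 × 0.85 ≈ 9.3 mL/min
CrCl ≈ 9 mL/min → bracket < 25 mL/min.
50% of 500 mg = 250 mg

250 mg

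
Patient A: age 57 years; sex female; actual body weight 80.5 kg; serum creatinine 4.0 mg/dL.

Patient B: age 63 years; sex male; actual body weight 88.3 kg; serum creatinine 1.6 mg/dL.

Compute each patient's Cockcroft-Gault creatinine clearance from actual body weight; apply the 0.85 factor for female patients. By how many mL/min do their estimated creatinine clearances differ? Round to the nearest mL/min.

Patient A: CrCl = (140 − 57) × 80.5 / (72 × 4) × 0.85 = 6681.5 / 288.00 × 0.85 ≈ 19.7 mL/min
Patient B: CrCl = (140 − 63) × 88.3 / (72 × 1.6) = 6799.1 / 115.20 ≈ 59.0 mL/min
|19.7 − 59.0| = 39.3 mL/min

39 mL/min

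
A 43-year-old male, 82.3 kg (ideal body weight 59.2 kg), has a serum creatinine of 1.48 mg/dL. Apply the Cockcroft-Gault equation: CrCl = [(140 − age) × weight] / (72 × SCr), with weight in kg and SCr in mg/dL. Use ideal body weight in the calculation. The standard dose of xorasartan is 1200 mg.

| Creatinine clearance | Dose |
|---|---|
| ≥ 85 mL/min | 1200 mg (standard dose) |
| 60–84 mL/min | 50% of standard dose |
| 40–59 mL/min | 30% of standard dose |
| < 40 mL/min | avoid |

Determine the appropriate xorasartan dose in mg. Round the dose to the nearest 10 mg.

CrCl = (140 − 43) × 59.2 / (72 × 1.48) = 5742.4 / 106.56 ≈ 53.9 mL/min
CrCl ≈ 54 mL/min → bracket 40–59 mL/min.
30% of 1200 mg = 360 mg

360 mg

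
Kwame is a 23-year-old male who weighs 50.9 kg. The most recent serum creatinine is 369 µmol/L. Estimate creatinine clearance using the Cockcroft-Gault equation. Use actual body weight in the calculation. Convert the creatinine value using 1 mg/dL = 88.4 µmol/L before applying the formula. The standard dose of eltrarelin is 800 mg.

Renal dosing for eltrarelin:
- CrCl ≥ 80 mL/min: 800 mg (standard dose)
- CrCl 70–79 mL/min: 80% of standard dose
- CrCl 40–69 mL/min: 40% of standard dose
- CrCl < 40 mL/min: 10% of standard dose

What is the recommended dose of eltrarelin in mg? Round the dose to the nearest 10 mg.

80 mg

SCr = 369 / 88.4 = 4.174 mg/dL
CrCl = (140 − 23) × 50.9 / (72 × 4.174) = 5955.3 / 300.53 ≈ 19.8 mL/min
CrCl ≈ 20 mL/min → bracket < 40 mL/min.
10% of 800 mg = 80 mg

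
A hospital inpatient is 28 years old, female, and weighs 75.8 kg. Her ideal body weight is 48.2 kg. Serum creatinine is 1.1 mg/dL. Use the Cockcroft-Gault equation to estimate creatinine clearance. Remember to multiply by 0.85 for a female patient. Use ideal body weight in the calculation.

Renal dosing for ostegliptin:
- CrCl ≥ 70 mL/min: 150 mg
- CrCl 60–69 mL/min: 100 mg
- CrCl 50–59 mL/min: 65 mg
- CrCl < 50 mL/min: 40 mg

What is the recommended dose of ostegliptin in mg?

65 mg

CrCl = (140 − 28) × 48.2 / (72 × 1.1) × 0.85 = 5398.4 / 79.20 × 0.85 ≈ 57.9 mL/min
CrCl ≈ 58 mL/min → bracket 50–59 mL/min.
Dose for this bracket: 65 mg.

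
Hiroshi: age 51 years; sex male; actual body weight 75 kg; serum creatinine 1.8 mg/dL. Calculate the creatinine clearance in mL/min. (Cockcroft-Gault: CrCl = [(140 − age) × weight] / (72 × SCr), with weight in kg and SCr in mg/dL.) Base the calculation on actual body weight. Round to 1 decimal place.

51.5 mL/min

CrCl = (140 − 51) × 75 / (72 × 1.8) = 6675.0 / 129.60 ≈ 51.5 mL/min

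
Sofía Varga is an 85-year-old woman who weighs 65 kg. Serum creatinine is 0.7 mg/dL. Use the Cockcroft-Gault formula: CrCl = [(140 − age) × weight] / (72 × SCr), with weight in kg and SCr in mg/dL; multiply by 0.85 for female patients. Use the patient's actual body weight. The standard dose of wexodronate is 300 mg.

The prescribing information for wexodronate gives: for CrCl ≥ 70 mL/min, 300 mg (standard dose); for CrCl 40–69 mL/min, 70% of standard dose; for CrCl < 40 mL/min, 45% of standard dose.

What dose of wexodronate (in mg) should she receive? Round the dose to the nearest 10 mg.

CrCl = (140 − 85) × 65 / (72 × 0.7) × 0.85 = 3575.0 / 50.40 × 0.85 ≈ 60.3 mL/min
CrCl ≈ 60 mL/min → bracket 40–69 mL/min.
70% of 300 mg = 210 mg

210 mg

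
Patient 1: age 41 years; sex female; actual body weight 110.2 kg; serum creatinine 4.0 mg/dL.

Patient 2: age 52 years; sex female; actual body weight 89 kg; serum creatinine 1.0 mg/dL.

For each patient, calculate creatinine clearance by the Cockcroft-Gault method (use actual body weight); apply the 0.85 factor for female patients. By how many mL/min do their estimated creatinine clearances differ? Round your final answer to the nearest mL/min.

Patient 1: CrCl = (140 − 41) × 110.2 / (72 × 4) × 0.85 = 10909.8 / 288.00 × 0.85 ≈ 32.2 mL/min
Patient 2: CrCl = (140 − 52) × 89 / (72 × 1) × 0.85 = 7832.0 / 72.00 × 0.85 ≈ 92.5 mL/min
|32.2 − 92.5| = 60.3 mL/min

60 mL/min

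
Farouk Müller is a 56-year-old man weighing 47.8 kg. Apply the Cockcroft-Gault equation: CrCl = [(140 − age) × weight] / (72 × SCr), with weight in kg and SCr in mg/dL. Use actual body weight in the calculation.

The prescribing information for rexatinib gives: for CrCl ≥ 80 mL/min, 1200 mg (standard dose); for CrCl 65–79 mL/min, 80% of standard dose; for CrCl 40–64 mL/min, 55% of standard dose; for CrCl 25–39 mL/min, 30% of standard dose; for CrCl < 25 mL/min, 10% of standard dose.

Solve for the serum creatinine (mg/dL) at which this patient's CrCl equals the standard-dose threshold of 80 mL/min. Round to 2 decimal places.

0.70 mg/dL

Standard dose requires CrCl ≥ 80 mL/min.
Set (140 − 56) × 47.8 / (72 × SCr) = 80
SCr = (140 − 56) × 47.8 / (72 × 80) = 0.697 mg/dL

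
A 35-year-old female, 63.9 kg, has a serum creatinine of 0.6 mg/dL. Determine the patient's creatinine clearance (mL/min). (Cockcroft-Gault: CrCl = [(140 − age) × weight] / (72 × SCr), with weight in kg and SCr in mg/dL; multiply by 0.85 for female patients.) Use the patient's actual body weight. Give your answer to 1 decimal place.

132.0 mL/min

CrCl = (140 − 35) × 63.9 / (72 × 0.6) × 0.85 = 6709.5 / 43.20 × 0.85 ≈ 132.0 mL/min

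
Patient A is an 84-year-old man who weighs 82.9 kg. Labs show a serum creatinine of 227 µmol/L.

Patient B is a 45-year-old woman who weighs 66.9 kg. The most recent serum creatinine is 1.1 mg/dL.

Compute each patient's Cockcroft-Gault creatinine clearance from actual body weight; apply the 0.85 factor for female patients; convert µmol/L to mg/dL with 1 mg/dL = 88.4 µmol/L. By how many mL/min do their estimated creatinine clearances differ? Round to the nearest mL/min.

43 mL/min

Patient A: SCr = 227 / 88.4 = 2.568 mg/dL
Patient A: CrCl = (140 − 84) × 82.9 / (72 × 2.568) = 4642.4 / 184.90 ≈ 25.1 mL/min
Patient B: CrCl = (140 − 45) × 66.9 / (72 × 1.1) × 0.85 = 6355.5 / 79.20 × 0.85 ≈ 68.2 mL/min
|25.1 − 68.2| = 43.1 mL/min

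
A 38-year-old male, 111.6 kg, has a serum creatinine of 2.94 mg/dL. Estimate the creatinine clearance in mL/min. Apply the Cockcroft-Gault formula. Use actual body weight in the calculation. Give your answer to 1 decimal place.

53.8 mL/min

CrCl = (140 − 38) × 111.6 / (72 × 2.94) = 11383.2 / 211.68 ≈ 53.8 mL/min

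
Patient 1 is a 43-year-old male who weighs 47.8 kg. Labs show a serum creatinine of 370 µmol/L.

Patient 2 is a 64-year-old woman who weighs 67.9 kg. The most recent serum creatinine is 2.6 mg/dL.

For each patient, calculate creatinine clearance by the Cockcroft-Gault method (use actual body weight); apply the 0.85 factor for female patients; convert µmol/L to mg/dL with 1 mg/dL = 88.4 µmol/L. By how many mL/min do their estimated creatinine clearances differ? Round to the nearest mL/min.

8 mL/min

Patient 1: SCr = 370 / 88.4 = 4.186 mg/dL
Patient 1: CrCl = (140 − 43) × 47.8 / (72 × 4.186) = 4636.6 / 301.39 ≈ 15.4 mL/min
Patient 2: CrCl = (140 − 64) × 67.9 / (72 × 2.6) × 0.85 = 5160.4 / 187.20 × 0.85 ≈ 23.4 mL/min
|15.4 − 23.4| = 8.0 mL/min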